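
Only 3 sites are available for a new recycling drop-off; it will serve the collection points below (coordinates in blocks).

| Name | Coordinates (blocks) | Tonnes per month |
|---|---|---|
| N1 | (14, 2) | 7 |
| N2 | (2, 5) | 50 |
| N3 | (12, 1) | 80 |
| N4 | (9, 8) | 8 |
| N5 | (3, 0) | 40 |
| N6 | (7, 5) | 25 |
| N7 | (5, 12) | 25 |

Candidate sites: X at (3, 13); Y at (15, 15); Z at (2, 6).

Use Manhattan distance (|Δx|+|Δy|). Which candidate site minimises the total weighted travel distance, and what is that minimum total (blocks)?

Z, total 2089 blocks

Total weighted distance at each candidate:
  X (3, 13): total = 3267
  Y (15, 15): total = 4567
  Z (2, 6): total = 2089
Minimum is at Z with total 2089 blocks.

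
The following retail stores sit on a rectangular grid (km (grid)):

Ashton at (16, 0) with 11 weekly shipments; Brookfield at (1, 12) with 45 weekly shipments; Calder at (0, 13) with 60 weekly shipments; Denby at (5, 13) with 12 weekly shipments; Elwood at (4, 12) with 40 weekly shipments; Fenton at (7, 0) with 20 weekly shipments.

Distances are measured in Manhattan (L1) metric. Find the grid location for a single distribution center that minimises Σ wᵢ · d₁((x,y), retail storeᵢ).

(1, 12)

Manhattan distance separates: Σwᵢ(|x−xᵢ|+|y−yᵢ|) = Σwᵢ|x−xᵢ| + Σwᵢ|y−yᵢ|, so x and y are optimised independently as 1-D weighted medians.
Total weight W = 188; half = 94.
x-coordinate, sorted with cumulative weight:
  x=0 (Calder, w=60) cum 60
  x=1 (Brookfield, w=45) cum 105  ← median
  x=4 (Elwood, w=40) cum 145
  x=5 (Denby, w=12) cum 157
  x=7 (Fenton, w=20) cum 177
  x=16 (Ashton, w=11) cum 188
⇒ x* = 1
y-coordinate, sorted with cumulative weight:
  y=0 (Ashton, w=11) cum 11
  y=0 (Fenton, w=20) cum 31
  y=12 (Brookfield, w=45) cum 76
  y=12 (Elwood, w=40) cum 116  ← median
  y=13 (Calder, w=60) cum 176
  y=13 (Denby, w=12) cum 188
⇒ y* = 12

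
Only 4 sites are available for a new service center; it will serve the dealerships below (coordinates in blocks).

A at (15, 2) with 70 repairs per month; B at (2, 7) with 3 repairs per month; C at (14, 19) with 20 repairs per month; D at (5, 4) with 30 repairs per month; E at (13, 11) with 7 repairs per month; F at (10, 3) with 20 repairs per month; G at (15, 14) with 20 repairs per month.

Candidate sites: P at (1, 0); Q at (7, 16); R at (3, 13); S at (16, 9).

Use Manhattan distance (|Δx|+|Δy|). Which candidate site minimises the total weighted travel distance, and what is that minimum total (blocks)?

S, total 1723 blocks

Total weighted distance at each candidate:
  P (1, 0): total = 2985
  Q (7, 16): total = 2799
  R (3, 13): total = 2985
  S (16, 9): total = 1723
Minimum is at S with total 1723 blocks.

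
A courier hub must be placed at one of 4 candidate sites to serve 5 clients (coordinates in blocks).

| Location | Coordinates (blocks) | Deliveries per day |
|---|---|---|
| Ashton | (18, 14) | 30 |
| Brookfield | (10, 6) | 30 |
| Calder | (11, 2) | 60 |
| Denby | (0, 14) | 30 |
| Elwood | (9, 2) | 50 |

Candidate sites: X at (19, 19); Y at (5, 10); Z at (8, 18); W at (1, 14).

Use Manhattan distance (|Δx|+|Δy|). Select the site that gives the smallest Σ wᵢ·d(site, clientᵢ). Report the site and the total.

Total weighted distance at each candidate:
  X (19, 19): total = 4410
  Y (5, 10): total = 2490
  Z (8, 18): total = 3190
  W (1, 14): total = 3370
Minimum is at Y with total 2490 blocks.

Y, total 2490 blocks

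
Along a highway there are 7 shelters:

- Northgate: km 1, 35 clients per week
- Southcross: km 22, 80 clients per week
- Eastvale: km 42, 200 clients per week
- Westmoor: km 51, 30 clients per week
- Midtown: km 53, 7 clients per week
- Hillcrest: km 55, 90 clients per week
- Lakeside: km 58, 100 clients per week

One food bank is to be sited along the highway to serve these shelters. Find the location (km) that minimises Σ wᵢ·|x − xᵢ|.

x = 42

For a sum of weighted absolute distances on a line, the optimum is the weighted median (not the mean). Total weight W = 542; half-weight = 271.
Sort by position and accumulate weight:
  km 1 (Northgate, w=35) → cum 35
  km 22 (Southcross, w=80) → cum 115
  km 42 (Eastvale, w=200) → cum 315  ≥ 271 → median here
  km 51 (Westmoor, w=30) → cum 345
  km 53 (Midtown, w=7) → cum 352
  km 55 (Hillcrest, w=90) → cum 442
  km 58 (Lakeside, w=100) → cum 542
Optimal location: km 42.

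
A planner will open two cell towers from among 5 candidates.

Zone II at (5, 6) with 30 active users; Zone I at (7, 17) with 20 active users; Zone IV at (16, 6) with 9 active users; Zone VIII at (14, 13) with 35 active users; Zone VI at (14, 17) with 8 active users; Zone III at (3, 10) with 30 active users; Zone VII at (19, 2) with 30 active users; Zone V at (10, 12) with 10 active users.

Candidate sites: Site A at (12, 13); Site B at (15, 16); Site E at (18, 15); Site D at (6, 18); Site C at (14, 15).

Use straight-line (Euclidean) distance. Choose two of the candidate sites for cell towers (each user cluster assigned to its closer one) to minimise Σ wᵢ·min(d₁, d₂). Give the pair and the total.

Evaluate every pair (each demand assigned to the nearer of the two):
  {Site A, Site D}: total = 1173.4
  {Site A, Site B}: total = 1277.0
  {Site A, Site C}: total = 1281.7
  {Site D, Site C}: total = 1282.7
  {Site A, Site E}: total = 1301.5
  {Site B, Site D}: total = 1359.1
  {Site E, Site D}: total = 1384.4
  {Site E, Site C}: total = 1500.1
  {Site B, Site C}: total = 1522.1
  {Site B, Site E}: total = 1648.2
Best pair: {Site A, Site D} with total 1173.4.

{Site A, Site D}, total 1173.4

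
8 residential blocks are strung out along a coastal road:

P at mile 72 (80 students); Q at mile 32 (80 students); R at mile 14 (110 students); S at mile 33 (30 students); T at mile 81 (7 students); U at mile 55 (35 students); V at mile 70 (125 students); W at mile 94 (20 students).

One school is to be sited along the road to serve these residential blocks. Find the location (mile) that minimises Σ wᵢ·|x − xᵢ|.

For a sum of weighted absolute distances on a line, the optimum is the weighted median (not the mean). Total weight W = 487; half-weight = 243.5.
Sort by position and accumulate weight:
  mile 14 (R, w=110) → cum 110
  mile 32 (Q, w=80) → cum 190
  mile 33 (S, w=30) → cum 220
  mile 55 (U, w=35) → cum 255  ≥ 243.5 → median here
  mile 70 (V, w=125) → cum 380
  mile 72 (P, w=80) → cum 460
  mile 81 (T, w=7) → cum 467
  mile 94 (W, w=20) → cum 487
Optimal location: mile 55.

x = 55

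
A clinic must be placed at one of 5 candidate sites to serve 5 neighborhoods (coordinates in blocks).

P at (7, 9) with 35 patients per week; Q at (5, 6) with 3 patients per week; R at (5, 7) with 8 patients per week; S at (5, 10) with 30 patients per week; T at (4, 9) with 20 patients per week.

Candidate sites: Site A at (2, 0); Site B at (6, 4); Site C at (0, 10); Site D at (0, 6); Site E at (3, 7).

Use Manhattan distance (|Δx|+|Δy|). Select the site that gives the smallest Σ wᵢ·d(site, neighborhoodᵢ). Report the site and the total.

Total weighted distance at each candidate:
  Site A (2, 0): total = 1207
  Site B (6, 4): total = 601
  Site C (0, 10): total = 621
  Site D (0, 6): total = 823
  Site E (3, 7): total = 445
Minimum is at Site E with total 445 blocks.

Site E, total 445 blocks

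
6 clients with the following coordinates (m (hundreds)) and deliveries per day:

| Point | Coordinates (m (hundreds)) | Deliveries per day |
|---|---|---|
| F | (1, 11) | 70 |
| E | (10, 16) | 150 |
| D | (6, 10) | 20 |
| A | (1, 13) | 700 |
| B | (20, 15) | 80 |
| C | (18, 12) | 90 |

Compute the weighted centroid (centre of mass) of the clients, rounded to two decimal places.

(5.05, 13.29)

The minimiser of Σwᵢ‖p−pᵢ‖² is the weighted centroid p* = (Σwᵢpᵢ)/(Σwᵢ).
Σwᵢ = 1110.
Σwᵢxᵢ = 70·1 + 150·10 + 20·6 + 700·1 + 80·20 + 90·18 = 5610.
Σwᵢyᵢ = 70·11 + 150·16 + 20·10 + 700·13 + 80·15 + 90·12 = 14750.
x* = 5610/1110 = 5.05, y* = 14750/1110 = 13.29.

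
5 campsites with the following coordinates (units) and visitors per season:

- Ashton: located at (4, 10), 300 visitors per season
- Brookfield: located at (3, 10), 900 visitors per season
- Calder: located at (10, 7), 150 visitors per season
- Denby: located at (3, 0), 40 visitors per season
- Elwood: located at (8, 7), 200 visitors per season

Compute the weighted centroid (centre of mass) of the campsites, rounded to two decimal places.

The minimiser of Σwᵢ‖p−pᵢ‖² is the weighted centroid p* = (Σwᵢpᵢ)/(Σwᵢ).
Σwᵢ = 1590.
Σwᵢxᵢ = 300·4 + 900·3 + 150·10 + 40·3 + 200·8 = 7120.
Σwᵢyᵢ = 300·10 + 900·10 + 150·7 + 40·0 + 200·7 = 14450.
x* = 7120/1590 = 4.48, y* = 14450/1590 = 9.09.

(4.48, 9.09)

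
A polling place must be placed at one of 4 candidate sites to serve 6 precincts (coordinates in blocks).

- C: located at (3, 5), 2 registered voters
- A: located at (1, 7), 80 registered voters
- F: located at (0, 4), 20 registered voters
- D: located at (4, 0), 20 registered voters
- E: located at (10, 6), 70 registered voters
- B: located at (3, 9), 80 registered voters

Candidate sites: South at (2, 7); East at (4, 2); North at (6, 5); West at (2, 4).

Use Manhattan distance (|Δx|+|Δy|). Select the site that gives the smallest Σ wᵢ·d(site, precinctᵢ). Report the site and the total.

Total weighted distance at each candidate:
  South (2, 7): total = 1236
  East (4, 2): total = 2148
  North (6, 5): total = 1756
  West (2, 4): total = 1664
Minimum is at South with total 1236 blocks.

South, total 1236 blocks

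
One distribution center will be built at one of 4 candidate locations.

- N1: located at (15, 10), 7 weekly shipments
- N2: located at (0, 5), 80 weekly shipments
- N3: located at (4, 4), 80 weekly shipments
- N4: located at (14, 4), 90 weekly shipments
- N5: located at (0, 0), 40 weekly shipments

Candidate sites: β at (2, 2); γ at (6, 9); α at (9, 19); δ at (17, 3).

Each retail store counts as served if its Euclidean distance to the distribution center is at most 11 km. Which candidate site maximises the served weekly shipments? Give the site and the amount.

Coverage radius r = 11 km; a point is covered iff (Δx)²+(Δy)² ≤ 11² = 121.
  β (2, 2): covers {N2, N3, N5} → 200
  γ (6, 9): covers {N1, N2, N3, N4, N5} → 297
  α (9, 19): covers {N1} → 7
  δ (17, 3): covers {N1, N4} → 97
Maximum coverage at γ: 297 weekly shipments.

γ, covering 297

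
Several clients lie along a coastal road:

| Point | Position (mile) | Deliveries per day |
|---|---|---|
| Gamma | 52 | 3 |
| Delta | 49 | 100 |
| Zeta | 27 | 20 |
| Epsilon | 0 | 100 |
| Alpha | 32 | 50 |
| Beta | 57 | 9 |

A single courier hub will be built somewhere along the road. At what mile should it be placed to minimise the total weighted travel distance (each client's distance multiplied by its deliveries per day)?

x = 32

For a sum of weighted absolute distances on a line, the optimum is the weighted median (not the mean). Total weight W = 282; half-weight = 141.
Sort by position and accumulate weight:
  mile 0 (Epsilon, w=100) → cum 100
  mile 27 (Zeta, w=20) → cum 120
  mile 32 (Alpha, w=50) → cum 170  ≥ 141 → median here
  mile 49 (Delta, w=100) → cum 270
  mile 52 (Gamma, w=3) → cum 273
  mile 57 (Beta, w=9) → cum 282
Optimal location: mile 32.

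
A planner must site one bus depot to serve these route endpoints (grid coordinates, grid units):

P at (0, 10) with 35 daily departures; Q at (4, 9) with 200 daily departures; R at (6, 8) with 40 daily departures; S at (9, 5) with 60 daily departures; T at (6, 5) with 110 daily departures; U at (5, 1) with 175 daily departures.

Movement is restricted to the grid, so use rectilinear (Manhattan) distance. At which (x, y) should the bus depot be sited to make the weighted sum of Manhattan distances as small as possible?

Manhattan distance separates: Σwᵢ(|x−xᵢ|+|y−yᵢ|) = Σwᵢ|x−xᵢ| + Σwᵢ|y−yᵢ|, so x and y are optimised independently as 1-D weighted medians.
Total weight W = 620; half = 310.
x-coordinate, sorted with cumulative weight:
  x=0 (P, w=35) cum 35
  x=4 (Q, w=200) cum 235
  x=5 (U, w=175) cum 410  ← median
  x=6 (R, w=40) cum 450
  x=6 (T, w=110) cum 560
  x=9 (S, w=60) cum 620
⇒ x* = 5
y-coordinate, sorted with cumulative weight:
  y=1 (U, w=175) cum 175
  y=5 (S, w=60) cum 235
  y=5 (T, w=110) cum 345  ← median
  y=8 (R, w=40) cum 385
  y=9 (Q, w=200) cum 585
  y=10 (P, w=35) cum 620
⇒ y* = 5

(5, 5)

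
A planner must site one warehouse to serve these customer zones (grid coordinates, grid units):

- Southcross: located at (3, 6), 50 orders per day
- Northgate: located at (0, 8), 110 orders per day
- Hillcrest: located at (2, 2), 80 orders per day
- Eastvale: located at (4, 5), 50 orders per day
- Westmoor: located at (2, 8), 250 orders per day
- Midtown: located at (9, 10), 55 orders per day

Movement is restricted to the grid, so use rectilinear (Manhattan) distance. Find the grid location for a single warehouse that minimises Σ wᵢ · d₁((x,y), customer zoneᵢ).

(2, 8)

Manhattan distance separates: Σwᵢ(|x−xᵢ|+|y−yᵢ|) = Σwᵢ|x−xᵢ| + Σwᵢ|y−yᵢ|, so x and y are optimised independently as 1-D weighted medians.
Total weight W = 595; half = 297.5.
x-coordinate, sorted with cumulative weight:
  x=0 (Northgate, w=110) cum 110
  x=2 (Hillcrest, w=80) cum 190
  x=2 (Westmoor, w=250) cum 440  ← median
  x=3 (Southcross, w=50) cum 490
  x=4 (Eastvale, w=50) cum 540
  x=9 (Midtown, w=55) cum 595
⇒ x* = 2
y-coordinate, sorted with cumulative weight:
  y=2 (Hillcrest, w=80) cum 80
  y=5 (Eastvale, w=50) cum 130
  y=6 (Southcross, w=50) cum 180
  y=8 (Northgate, w=110) cum 290
  y=8 (Westmoor, w=250) cum 540  ← median
  y=10 (Midtown, w=55) cum 595
⇒ y* = 8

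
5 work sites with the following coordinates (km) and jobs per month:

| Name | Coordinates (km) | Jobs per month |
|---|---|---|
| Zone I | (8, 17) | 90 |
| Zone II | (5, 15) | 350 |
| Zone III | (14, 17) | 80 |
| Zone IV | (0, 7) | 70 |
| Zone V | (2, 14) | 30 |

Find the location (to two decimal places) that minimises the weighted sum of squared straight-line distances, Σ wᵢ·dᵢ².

The minimiser of Σwᵢ‖p−pᵢ‖² is the weighted centroid p* = (Σwᵢpᵢ)/(Σwᵢ).
Σwᵢ = 620.
Σwᵢxᵢ = 90·8 + 350·5 + 80·14 + 70·0 + 30·2 = 3650.
Σwᵢyᵢ = 90·17 + 350·15 + 80·17 + 70·7 + 30·14 = 9050.
x* = 3650/620 = 5.89, y* = 9050/620 = 14.60.

(5.89, 14.60)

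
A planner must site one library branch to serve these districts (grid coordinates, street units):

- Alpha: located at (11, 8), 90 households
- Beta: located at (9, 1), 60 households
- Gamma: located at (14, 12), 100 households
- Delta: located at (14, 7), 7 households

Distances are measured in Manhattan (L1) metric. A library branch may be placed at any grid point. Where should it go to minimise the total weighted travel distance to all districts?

(11, 8)

Manhattan distance separates: Σwᵢ(|x−xᵢ|+|y−yᵢ|) = Σwᵢ|x−xᵢ| + Σwᵢ|y−yᵢ|, so x and y are optimised independently as 1-D weighted medians.
Total weight W = 257; half = 128.5.
x-coordinate, sorted with cumulative weight:
  x=9 (Beta, w=60) cum 60
  x=11 (Alpha, w=90) cum 150  ← median
  x=14 (Gamma, w=100) cum 250
  x=14 (Delta, w=7) cum 257
⇒ x* = 11
y-coordinate, sorted with cumulative weight:
  y=1 (Beta, w=60) cum 60
  y=7 (Delta, w=7) cum 67
  y=8 (Alpha, w=90) cum 157  ← median
  y=12 (Gamma, w=100) cum 257
⇒ y* = 8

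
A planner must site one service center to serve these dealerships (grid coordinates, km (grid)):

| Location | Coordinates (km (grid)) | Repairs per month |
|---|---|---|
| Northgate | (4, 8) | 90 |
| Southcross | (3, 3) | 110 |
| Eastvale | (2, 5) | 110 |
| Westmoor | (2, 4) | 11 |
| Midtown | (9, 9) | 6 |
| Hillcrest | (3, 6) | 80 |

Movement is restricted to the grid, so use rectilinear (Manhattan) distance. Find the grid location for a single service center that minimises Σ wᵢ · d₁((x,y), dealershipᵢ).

(3, 5)

Manhattan distance separates: Σwᵢ(|x−xᵢ|+|y−yᵢ|) = Σwᵢ|x−xᵢ| + Σwᵢ|y−yᵢ|, so x and y are optimised independently as 1-D weighted medians.
Total weight W = 407; half = 203.5.
x-coordinate, sorted with cumulative weight:
  x=2 (Eastvale, w=110) cum 110
  x=2 (Westmoor, w=11) cum 121
  x=3 (Southcross, w=110) cum 231  ← median
  x=3 (Hillcrest, w=80) cum 311
  x=4 (Northgate, w=90) cum 401
  x=9 (Midtown, w=6) cum 407
⇒ x* = 3
y-coordinate, sorted with cumulative weight:
  y=3 (Southcross, w=110) cum 110
  y=4 (Westmoor, w=11) cum 121
  y=5 (Eastvale, w=110) cum 231  ← median
  y=6 (Hillcrest, w=80) cum 311
  y=8 (Northgate, w=90) cum 401
  y=9 (Midtown, w=6) cum 407
⇒ y* = 5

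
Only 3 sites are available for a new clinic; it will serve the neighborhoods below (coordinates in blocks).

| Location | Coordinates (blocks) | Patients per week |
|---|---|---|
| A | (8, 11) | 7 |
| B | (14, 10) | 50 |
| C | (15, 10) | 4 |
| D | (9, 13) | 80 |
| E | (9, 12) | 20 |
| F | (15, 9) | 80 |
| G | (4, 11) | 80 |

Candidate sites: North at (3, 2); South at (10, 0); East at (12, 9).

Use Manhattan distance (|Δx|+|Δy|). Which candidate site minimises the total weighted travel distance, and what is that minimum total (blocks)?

Total weighted distance at each candidate:
  North (3, 2): total = 5128
  South (10, 0): total = 4711
  East (12, 9): total = 1928
Minimum is at East with total 1928 blocks.

East, total 1928 blocks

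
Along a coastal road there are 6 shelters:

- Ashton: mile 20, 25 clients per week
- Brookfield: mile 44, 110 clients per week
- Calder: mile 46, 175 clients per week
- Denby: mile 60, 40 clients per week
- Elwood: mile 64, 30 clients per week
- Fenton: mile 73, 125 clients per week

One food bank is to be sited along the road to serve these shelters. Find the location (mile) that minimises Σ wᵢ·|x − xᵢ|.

For a sum of weighted absolute distances on a line, the optimum is the weighted median (not the mean). Total weight W = 505; half-weight = 252.5.
Sort by position and accumulate weight:
  mile 20 (Ashton, w=25) → cum 25
  mile 44 (Brookfield, w=110) → cum 135
  mile 46 (Calder, w=175) → cum 310  ≥ 252.5 → median here
  mile 60 (Denby, w=40) → cum 350
  mile 64 (Elwood, w=30) → cum 380
  mile 73 (Fenton, w=125) → cum 505
Optimal location: mile 46.

x = 46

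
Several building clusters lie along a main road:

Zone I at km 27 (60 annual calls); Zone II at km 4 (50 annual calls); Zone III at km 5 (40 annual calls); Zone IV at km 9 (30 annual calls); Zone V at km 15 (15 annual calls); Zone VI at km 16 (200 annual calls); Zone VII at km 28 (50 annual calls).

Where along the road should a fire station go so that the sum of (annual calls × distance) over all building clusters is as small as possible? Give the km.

x = 16

For a sum of weighted absolute distances on a line, the optimum is the weighted median (not the mean). Total weight W = 445; half-weight = 222.5.
Sort by position and accumulate weight:
  km 4 (Zone II, w=50) → cum 50
  km 5 (Zone III, w=40) → cum 90
  km 9 (Zone IV, w=30) → cum 120
  km 15 (Zone V, w=15) → cum 135
  km 16 (Zone VI, w=200) → cum 335  ≥ 222.5 → median here
  km 27 (Zone I, w=60) → cum 395
  km 28 (Zone VII, w=50) → cum 445
Optimal location: km 16.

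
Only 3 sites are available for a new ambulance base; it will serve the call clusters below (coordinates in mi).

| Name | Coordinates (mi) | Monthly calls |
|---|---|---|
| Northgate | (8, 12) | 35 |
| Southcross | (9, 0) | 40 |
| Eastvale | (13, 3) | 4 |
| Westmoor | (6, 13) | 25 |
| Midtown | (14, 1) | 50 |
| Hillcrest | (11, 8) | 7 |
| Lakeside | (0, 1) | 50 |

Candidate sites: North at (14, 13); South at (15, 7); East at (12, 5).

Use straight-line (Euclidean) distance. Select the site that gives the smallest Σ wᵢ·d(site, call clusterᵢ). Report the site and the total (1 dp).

East, total 1652.6 mi

Total weighted distance at each candidate:
  North (14, 13): total = 2573.0
  South (15, 7): total = 2098.9
  East (12, 5): total = 1652.6
Minimum is at East with total 1652.6 mi.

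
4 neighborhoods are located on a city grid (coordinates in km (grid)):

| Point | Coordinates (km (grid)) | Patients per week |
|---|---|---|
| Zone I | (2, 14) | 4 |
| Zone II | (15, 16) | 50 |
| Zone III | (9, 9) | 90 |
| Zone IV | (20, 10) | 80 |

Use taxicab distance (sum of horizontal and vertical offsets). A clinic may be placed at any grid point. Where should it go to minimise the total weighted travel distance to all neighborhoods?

Manhattan distance separates: Σwᵢ(|x−xᵢ|+|y−yᵢ|) = Σwᵢ|x−xᵢ| + Σwᵢ|y−yᵢ|, so x and y are optimised independently as 1-D weighted medians.
Total weight W = 224; half = 112.
x-coordinate, sorted with cumulative weight:
  x=2 (Zone I, w=4) cum 4
  x=9 (Zone III, w=90) cum 94
  x=15 (Zone II, w=50) cum 144  ← median
  x=20 (Zone IV, w=80) cum 224
⇒ x* = 15
y-coordinate, sorted with cumulative weight:
  y=9 (Zone III, w=90) cum 90
  y=10 (Zone IV, w=80) cum 170  ← median
  y=14 (Zone I, w=4) cum 174
  y=16 (Zone II, w=50) cum 224
⇒ y* = 10

(15, 10)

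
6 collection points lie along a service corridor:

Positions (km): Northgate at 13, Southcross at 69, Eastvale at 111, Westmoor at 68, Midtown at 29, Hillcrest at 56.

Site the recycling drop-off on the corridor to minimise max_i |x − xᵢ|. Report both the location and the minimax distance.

location 62, max distance 49

The 1-center on a line is the midpoint of the two extreme points: leftmost at 13, rightmost at 111.
Optimal location = (13 + 111)/2 = 62; maximum distance = (111 − 13)/2 = 49.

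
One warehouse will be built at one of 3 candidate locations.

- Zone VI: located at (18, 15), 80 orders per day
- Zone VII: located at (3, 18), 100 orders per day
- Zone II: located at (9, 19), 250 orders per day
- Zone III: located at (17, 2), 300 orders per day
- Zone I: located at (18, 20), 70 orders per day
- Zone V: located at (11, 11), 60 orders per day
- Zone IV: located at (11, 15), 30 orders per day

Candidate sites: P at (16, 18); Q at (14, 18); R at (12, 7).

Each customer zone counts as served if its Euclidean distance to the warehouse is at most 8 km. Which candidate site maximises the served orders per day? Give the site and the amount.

Coverage radius r = 8 km; a point is covered iff (Δx)²+(Δy)² ≤ 8² = 64.
  P (16, 18): covers {Zone VI, Zone II, Zone I, Zone IV} → 430
  Q (14, 18): covers {Zone VI, Zone II, Zone I, Zone V, Zone IV} → 490
  R (12, 7): covers {Zone III, Zone V} → 360
Maximum coverage at Q: 490 orders per day.

Q, covering 490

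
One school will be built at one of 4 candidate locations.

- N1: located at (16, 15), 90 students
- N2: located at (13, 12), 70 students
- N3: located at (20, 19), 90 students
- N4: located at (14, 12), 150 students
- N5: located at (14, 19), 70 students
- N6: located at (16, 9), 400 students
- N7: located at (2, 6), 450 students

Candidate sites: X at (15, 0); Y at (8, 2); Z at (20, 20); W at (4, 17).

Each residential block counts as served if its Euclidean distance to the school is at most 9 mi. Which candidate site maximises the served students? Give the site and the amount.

Y, covering 450

Coverage radius r = 9 mi; a point is covered iff (Δx)²+(Δy)² ≤ 9² = 81.
  X (15, 0): covers {none} → 0
  Y (8, 2): covers {N7} → 450
  Z (20, 20): covers {N1, N3, N5} → 250
  W (4, 17): covers {none} → 0
Maximum coverage at Y: 450 students.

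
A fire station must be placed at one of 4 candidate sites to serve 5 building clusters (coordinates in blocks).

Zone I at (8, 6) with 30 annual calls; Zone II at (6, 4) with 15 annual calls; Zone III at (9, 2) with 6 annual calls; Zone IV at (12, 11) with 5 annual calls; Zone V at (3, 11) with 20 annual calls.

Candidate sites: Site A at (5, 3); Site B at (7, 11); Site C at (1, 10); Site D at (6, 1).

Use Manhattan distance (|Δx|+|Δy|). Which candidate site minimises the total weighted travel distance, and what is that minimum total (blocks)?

Site B, total 471 blocks

Total weighted distance at each candidate:
  Site A (5, 3): total = 515
  Site B (7, 11): total = 471
  Site C (1, 10): total = 711
  Site D (6, 1): total = 619
Minimum is at Site B with total 471 blocks.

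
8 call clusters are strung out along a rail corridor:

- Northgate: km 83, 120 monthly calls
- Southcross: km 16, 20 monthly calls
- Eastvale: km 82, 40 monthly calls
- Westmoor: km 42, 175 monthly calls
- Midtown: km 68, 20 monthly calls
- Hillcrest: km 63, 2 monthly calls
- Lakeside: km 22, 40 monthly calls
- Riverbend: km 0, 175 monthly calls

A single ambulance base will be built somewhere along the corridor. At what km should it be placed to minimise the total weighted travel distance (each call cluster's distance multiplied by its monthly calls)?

x = 42

For a sum of weighted absolute distances on a line, the optimum is the weighted median (not the mean). Total weight W = 592; half-weight = 296.
Sort by position and accumulate weight:
  km 0 (Riverbend, w=175) → cum 175
  km 16 (Southcross, w=20) → cum 195
  km 22 (Lakeside, w=40) → cum 235
  km 42 (Westmoor, w=175) → cum 410  ≥ 296 → median here
  km 63 (Hillcrest, w=2) → cum 412
  km 68 (Midtown, w=20) → cum 432
  km 82 (Eastvale, w=40) → cum 472
  km 83 (Northgate, w=120) → cum 592
Optimal location: km 42.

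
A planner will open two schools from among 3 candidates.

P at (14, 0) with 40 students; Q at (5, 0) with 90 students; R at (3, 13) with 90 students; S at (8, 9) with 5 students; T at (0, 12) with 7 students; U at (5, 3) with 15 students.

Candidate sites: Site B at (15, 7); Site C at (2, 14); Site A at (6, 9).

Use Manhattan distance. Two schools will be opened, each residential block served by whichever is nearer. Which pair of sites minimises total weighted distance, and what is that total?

Evaluate every pair (each demand assigned to the nearer of the two):
  {Site C, Site A}: total = 1903
  {Site B, Site A}: total = 2028
  {Site B, Site C}: total = 2313
Best pair: {Site C, Site A} with total 1903.

{Site C, Site A}, total 1903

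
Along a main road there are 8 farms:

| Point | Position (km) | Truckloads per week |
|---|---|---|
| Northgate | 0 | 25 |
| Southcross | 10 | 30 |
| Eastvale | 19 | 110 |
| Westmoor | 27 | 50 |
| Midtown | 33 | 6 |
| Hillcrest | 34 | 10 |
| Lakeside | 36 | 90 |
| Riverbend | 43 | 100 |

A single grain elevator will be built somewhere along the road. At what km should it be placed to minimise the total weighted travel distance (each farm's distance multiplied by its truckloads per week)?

For a sum of weighted absolute distances on a line, the optimum is the weighted median (not the mean). Total weight W = 421; half-weight = 210.5.
Sort by position and accumulate weight:
  km 0 (Northgate, w=25) → cum 25
  km 10 (Southcross, w=30) → cum 55
  km 19 (Eastvale, w=110) → cum 165
  km 27 (Westmoor, w=50) → cum 215  ≥ 210.5 → median here
  km 33 (Midtown, w=6) → cum 221
  km 34 (Hillcrest, w=10) → cum 231
  km 36 (Lakeside, w=90) → cum 321
  km 43 (Riverbend, w=100) → cum 421
Optimal location: km 27.

x = 27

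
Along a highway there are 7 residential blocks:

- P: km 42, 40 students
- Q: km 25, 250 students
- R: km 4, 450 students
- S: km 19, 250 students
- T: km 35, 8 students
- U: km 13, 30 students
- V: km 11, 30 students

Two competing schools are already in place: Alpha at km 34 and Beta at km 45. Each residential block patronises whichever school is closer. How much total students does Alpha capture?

The indifferent point is the midpoint (34+45)/2 = 39.5; residential blocks left of it (closer to Alpha at 34) go to Alpha, those right go to Beta.
  R at 4 (w=450) → Alpha
  V at 11 (w=30) → Alpha
  U at 13 (w=30) → Alpha
  S at 19 (w=250) → Alpha
  Q at 25 (w=250) → Alpha
  T at 35 (w=8) → Alpha
  P at 42 (w=40) → Beta
Alpha captures 1018; Beta captures 40.

1018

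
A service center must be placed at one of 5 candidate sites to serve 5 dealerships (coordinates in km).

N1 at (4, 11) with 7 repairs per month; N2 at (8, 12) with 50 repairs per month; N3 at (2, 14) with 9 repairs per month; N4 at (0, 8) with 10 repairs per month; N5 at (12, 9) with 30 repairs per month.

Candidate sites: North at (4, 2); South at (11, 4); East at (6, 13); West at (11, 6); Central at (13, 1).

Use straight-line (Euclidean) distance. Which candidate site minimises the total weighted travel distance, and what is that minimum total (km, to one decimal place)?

Total weighted distance at each candidate:
  North (4, 2): total = 1102.0
  South (11, 4): total = 887.6
  East (6, 13): total = 463.1
  West (11, 6): total = 710.7
  Central (13, 1): total = 1241.1
Minimum is at East with total 463.1 km.

East, total 463.1 km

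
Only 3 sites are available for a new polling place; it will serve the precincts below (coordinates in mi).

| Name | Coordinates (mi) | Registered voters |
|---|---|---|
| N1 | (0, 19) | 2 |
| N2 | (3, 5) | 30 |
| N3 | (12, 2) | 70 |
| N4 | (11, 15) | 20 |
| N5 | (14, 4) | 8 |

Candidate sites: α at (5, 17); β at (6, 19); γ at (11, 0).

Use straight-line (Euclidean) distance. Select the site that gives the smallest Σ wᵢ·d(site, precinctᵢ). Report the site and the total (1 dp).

Total weighted distance at each candidate:
  α (5, 17): total = 1787.4
  β (6, 19): total = 1967.5
  γ (11, 0): total = 823.5
Minimum is at γ with total 823.5 mi.

γ, total 823.5 mi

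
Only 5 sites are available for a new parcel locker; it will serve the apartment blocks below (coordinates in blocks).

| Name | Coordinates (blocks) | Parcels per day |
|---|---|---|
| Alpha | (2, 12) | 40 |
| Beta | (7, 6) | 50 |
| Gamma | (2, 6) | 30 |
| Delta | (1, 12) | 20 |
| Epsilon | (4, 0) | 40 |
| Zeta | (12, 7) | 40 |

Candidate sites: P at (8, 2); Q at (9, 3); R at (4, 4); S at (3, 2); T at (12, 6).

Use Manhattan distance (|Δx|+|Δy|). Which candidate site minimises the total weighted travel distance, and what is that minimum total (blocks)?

R, total 1590 blocks

Total weighted distance at each candidate:
  P (8, 2): total = 2130
  Q (9, 3): total = 2130
  R (4, 4): total = 1590
  S (3, 2): total = 1910
  T (12, 6): total = 2130
Minimum is at R with total 1590 blocks.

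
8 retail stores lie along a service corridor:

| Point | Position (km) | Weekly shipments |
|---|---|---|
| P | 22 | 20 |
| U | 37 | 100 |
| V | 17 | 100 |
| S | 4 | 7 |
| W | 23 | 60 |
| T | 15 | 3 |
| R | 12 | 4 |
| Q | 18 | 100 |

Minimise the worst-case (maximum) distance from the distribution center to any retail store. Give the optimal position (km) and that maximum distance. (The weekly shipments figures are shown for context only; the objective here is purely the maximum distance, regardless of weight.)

The 1-center on a line is the midpoint of the two extreme points: leftmost at 4, rightmost at 37.
Optimal location = (4 + 37)/2 = 20.5; maximum distance = (37 − 4)/2 = 16.5.

location 20.5, max distance 16.5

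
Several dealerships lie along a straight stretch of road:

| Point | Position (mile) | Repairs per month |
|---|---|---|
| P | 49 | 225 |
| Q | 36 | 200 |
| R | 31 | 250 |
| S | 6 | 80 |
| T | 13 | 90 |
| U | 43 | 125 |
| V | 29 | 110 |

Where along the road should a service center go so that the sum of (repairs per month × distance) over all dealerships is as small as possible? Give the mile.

x = 36

For a sum of weighted absolute distances on a line, the optimum is the weighted median (not the mean). Total weight W = 1080; half-weight = 540.
Sort by position and accumulate weight:
  mile 6 (S, w=80) → cum 80
  mile 13 (T, w=90) → cum 170
  mile 29 (V, w=110) → cum 280
  mile 31 (R, w=250) → cum 530
  mile 36 (Q, w=200) → cum 730  ≥ 540 → median here
  mile 43 (U, w=125) → cum 855
  mile 49 (P, w=225) → cum 1080
Optimal location: mile 36.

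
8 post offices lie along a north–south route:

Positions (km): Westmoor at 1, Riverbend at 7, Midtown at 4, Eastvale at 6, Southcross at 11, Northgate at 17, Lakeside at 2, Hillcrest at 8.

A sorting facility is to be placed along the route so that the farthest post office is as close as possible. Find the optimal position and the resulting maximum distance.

The 1-center on a line is the midpoint of the two extreme points: leftmost at 1, rightmost at 17.
Optimal location = (1 + 17)/2 = 9; maximum distance = (17 − 1)/2 = 8.

location 9, max distance 8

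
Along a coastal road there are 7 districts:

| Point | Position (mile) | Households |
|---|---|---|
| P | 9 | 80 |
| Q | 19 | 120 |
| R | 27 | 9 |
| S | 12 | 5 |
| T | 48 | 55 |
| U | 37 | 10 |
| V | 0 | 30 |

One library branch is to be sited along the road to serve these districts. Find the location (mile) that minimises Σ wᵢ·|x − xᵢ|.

For a sum of weighted absolute distances on a line, the optimum is the weighted median (not the mean). Total weight W = 309; half-weight = 154.5.
Sort by position and accumulate weight:
  mile 0 (V, w=30) → cum 30
  mile 9 (P, w=80) → cum 110
  mile 12 (S, w=5) → cum 115
  mile 19 (Q, w=120) → cum 235  ≥ 154.5 → median here
  mile 27 (R, w=9) → cum 244
  mile 37 (U, w=10) → cum 254
  mile 48 (T, w=55) → cum 309
Optimal location: mile 19.

x = 19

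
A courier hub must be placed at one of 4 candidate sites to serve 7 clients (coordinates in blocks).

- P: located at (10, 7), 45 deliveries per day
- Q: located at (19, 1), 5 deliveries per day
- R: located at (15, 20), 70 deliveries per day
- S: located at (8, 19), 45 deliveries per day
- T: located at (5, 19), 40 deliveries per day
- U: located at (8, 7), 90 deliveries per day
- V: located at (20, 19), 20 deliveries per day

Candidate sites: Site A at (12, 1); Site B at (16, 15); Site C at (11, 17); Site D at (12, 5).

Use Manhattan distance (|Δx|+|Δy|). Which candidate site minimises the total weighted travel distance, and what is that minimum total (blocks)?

Total weighted distance at each candidate:
  Site A (12, 1): total = 5345
  Site B (16, 15): total = 3875
  Site C (11, 17): total = 3040
  Site D (12, 5): total = 4125
Minimum is at Site C with total 3040 blocks.

Site C, total 3040 blocks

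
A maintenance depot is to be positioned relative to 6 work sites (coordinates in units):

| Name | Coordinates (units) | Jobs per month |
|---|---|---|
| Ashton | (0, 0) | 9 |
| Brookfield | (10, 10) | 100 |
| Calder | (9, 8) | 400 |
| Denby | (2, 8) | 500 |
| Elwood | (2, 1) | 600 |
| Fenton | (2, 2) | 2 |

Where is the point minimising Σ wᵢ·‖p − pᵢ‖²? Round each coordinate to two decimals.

The minimiser of Σwᵢ‖p−pᵢ‖² is the weighted centroid p* = (Σwᵢpᵢ)/(Σwᵢ).
Σwᵢ = 1611.
Σwᵢxᵢ = 9·0 + 100·10 + 400·9 + 500·2 + 600·2 + 2·2 = 6804.
Σwᵢyᵢ = 9·0 + 100·10 + 400·8 + 500·8 + 600·1 + 2·2 = 8804.
x* = 6804/1611 = 4.22, y* = 8804/1611 = 5.46.

(4.22, 5.46)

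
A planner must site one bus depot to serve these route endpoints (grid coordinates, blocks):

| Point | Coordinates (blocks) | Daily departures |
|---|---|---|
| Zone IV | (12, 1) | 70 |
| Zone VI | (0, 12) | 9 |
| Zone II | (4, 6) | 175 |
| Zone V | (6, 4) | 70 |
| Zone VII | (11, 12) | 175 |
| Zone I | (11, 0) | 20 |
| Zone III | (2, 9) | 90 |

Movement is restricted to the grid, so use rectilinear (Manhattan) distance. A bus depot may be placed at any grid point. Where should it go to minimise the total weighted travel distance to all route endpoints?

(6, 6)

Manhattan distance separates: Σwᵢ(|x−xᵢ|+|y−yᵢ|) = Σwᵢ|x−xᵢ| + Σwᵢ|y−yᵢ|, so x and y are optimised independently as 1-D weighted medians.
Total weight W = 609; half = 304.5.
x-coordinate, sorted with cumulative weight:
  x=0 (Zone VI, w=9) cum 9
  x=2 (Zone III, w=90) cum 99
  x=4 (Zone II, w=175) cum 274
  x=6 (Zone V, w=70) cum 344  ← median
  x=11 (Zone VII, w=175) cum 519
  x=11 (Zone I, w=20) cum 539
  x=12 (Zone IV, w=70) cum 609
⇒ x* = 6
y-coordinate, sorted with cumulative weight:
  y=0 (Zone I, w=20) cum 20
  y=1 (Zone IV, w=70) cum 90
  y=4 (Zone V, w=70) cum 160
  y=6 (Zone II, w=175) cum 335  ← median
  y=9 (Zone III, w=90) cum 425
  y=12 (Zone VI, w=9) cum 434
  y=12 (Zone VII, w=175) cum 609
⇒ y* = 6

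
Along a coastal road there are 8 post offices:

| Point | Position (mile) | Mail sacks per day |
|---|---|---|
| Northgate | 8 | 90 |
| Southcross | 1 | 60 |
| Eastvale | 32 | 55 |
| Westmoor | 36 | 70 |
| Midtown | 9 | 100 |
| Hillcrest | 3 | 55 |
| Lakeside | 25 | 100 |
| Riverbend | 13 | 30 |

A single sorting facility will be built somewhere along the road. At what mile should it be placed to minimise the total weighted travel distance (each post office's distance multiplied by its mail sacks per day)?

x = 9

For a sum of weighted absolute distances on a line, the optimum is the weighted median (not the mean). Total weight W = 560; half-weight = 280.
Sort by position and accumulate weight:
  mile 1 (Southcross, w=60) → cum 60
  mile 3 (Hillcrest, w=55) → cum 115
  mile 8 (Northgate, w=90) → cum 205
  mile 9 (Midtown, w=100) → cum 305  ≥ 280 → median here
  mile 13 (Riverbend, w=30) → cum 335
  mile 25 (Lakeside, w=100) → cum 435
  mile 32 (Eastvale, w=55) → cum 490
  mile 36 (Westmoor, w=70) → cum 560
Optimal location: mile 9.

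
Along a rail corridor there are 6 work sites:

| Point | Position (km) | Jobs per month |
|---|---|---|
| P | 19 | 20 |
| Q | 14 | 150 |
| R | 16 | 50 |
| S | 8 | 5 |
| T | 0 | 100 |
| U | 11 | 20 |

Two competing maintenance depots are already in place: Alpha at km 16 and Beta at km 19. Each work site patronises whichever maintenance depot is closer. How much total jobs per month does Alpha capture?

The indifferent point is the midpoint (16+19)/2 = 17.5; work sites left of it (closer to Alpha at 16) go to Alpha, those right go to Beta.
  T at 0 (w=100) → Alpha
  S at 8 (w=5) → Alpha
  U at 11 (w=20) → Alpha
  Q at 14 (w=150) → Alpha
  R at 16 (w=50) → Alpha
  P at 19 (w=20) → Beta
Alpha captures 325; Beta captures 20.

325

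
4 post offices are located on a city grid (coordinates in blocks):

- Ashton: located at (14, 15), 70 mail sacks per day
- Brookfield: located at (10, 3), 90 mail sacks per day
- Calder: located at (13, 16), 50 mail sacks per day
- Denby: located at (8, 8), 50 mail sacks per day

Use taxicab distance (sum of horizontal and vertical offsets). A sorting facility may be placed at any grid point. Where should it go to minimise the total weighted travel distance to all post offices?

(10, 8)

Manhattan distance separates: Σwᵢ(|x−xᵢ|+|y−yᵢ|) = Σwᵢ|x−xᵢ| + Σwᵢ|y−yᵢ|, so x and y are optimised independently as 1-D weighted medians.
Total weight W = 260; half = 130.
x-coordinate, sorted with cumulative weight:
  x=8 (Denby, w=50) cum 50
  x=10 (Brookfield, w=90) cum 140  ← median
  x=13 (Calder, w=50) cum 190
  x=14 (Ashton, w=70) cum 260
⇒ x* = 10
y-coordinate, sorted with cumulative weight:
  y=3 (Brookfield, w=90) cum 90
  y=8 (Denby, w=50) cum 140  ← median
  y=15 (Ashton, w=70) cum 210
  y=16 (Calder, w=50) cum 260
⇒ y* = 8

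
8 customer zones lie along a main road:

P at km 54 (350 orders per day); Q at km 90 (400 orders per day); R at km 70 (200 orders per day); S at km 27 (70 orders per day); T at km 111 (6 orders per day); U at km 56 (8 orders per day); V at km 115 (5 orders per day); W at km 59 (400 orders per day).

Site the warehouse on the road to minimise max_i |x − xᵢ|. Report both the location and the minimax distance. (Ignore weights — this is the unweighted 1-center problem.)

location 71, max distance 44

The 1-center on a line is the midpoint of the two extreme points: leftmost at 27, rightmost at 115.
Optimal location = (27 + 115)/2 = 71; maximum distance = (115 − 27)/2 = 44.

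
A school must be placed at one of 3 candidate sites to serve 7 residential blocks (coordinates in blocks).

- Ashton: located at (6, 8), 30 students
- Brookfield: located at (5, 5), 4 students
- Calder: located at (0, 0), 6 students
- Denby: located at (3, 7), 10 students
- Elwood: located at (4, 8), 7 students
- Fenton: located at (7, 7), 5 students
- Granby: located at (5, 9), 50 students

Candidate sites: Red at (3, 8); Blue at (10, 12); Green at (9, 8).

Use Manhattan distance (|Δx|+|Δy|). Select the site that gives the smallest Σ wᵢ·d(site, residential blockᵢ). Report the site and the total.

Red, total 368 blocks

Total weighted distance at each candidate:
  Red (3, 8): total = 368
  Blue (10, 12): total = 1050
  Green (9, 8): total = 590
Minimum is at Red with total 368 blocks.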